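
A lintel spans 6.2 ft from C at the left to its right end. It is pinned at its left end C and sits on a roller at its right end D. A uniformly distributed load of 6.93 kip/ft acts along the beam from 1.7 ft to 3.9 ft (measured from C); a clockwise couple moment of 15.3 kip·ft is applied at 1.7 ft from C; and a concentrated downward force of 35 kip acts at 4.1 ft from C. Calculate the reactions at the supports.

Resultant of the distributed load: 6.93 × 2.2 = 15.246 kip at 2.8 ft from C.
Moments about C: D_y·6.2 − (6.93·2.2)·2.8 − 15.3 − 35·4.1 = 0 → D_y = 201.4888/6.2 = 32.4982 ≈ 32.50 kip.
ΣF_y = 0: C_y + 32.4982 − 6.93·2.2 − 35 = 0 → C_y = 17.75 kip.
ΣF_x = 0: no horizontal applied forces, so C_x = 0.

C_x = 0, C_y = 17.75 kip, D_y = 32.50 kip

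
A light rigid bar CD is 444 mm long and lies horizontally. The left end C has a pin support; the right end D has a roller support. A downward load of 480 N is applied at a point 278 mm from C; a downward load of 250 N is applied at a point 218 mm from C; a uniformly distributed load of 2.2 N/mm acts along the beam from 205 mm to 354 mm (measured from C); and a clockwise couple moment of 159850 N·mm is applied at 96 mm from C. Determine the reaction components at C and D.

Resultant of the distributed load: 2.2 × 149 = 327.8 N at 279.5 mm from C.
Taking moments about C: D_y·444 − 480·278 − 250·218 − (2.2·149)·279.5 − 159850 = 0 → D_y = 439410.1/444 = 989.662 ≈ 989.7 N.
ΣF_y = 0: C_y + 989.662 − 480 − 250 − 2.2·149 = 0 → C_y = 68.14 N.
ΣF_x = 0: no horizontal applied forces, so C_x = 0.

C_x = 0, C_y = 68.14 N, D_y = 989.7 N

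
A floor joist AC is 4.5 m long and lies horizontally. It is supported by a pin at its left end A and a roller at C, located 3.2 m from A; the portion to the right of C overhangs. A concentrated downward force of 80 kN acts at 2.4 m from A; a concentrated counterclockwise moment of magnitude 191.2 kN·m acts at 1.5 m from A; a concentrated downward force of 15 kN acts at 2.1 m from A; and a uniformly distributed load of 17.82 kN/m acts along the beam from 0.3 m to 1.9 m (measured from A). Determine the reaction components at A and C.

Resultant of the distributed load: 17.82 × 1.6 = 28.512 kN at 1.1 m from A.
ΣM about A: C_y·3.2 − 80·2.4 + 191.2 − 15·2.1 − (17.82·1.6)·1.1 = 0 → C_y = 63.6632/3.2 = 19.8947 ≈ 19.89 kN.
ΣF_y = 0: A_y + 19.8947 − 80 − 15 − 17.82·1.6 = 0 → A_y = 103.6 kN.
ΣF_x = 0: no horizontal applied forces, so A_x = 0.

A_x = 0, A_y = 103.6 kN, C_y = 19.89 kN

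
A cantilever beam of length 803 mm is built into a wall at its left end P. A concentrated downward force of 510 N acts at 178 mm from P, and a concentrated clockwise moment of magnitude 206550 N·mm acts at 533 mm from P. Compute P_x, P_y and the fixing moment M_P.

P_x = 0, P_y = 510.0 N, M_P = 297300 N·mm

ΣF_x = 0: P_x = 0.
ΣF_y = 0: P_y − 510 = 0 → P_y = 510.0 N.
ΣM about P: M_P − 510·178 − 206550 = 0 → M_P = 297300 N·mm.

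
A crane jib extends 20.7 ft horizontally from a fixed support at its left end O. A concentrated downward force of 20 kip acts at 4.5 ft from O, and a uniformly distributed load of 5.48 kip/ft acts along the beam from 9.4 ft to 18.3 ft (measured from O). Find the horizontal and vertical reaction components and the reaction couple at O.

O_x = 0, O_y = 68.77 kip, M_O = 765.5 kip·ft

Resultant of the distributed load: 5.48 × 8.9 = 48.772 kip at 13.85 ft from O.
ΣF_x = 0: O_x = 0.
ΣF_y = 0: O_y − 20 − 5.48·8.9 = 0 → O_y = 68.77 kip.
ΣM about O: M_O − 20·4.5 − (5.48·8.9)·13.85 = 0 → M_O = 765.5 kip·ft.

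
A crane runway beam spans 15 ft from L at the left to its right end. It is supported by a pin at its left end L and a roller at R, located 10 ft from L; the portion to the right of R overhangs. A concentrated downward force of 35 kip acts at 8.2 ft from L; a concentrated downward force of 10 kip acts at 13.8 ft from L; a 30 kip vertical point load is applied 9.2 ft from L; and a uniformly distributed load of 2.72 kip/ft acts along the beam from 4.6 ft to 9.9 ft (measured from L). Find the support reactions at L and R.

Resultant of the distributed load: 2.72 × 5.3 = 14.416 kip at 7.25 ft from L.
Taking moments about L: R_y·10 − 35·8.2 − 10·13.8 − 30·9.2 − (2.72·5.3)·7.25 = 0 → R_y = 805.516/10 = 80.5516 ≈ 80.55 kip.
ΣF_y = 0: L_y + 80.5516 − 35 − 10 − 30 − 2.72·5.3 = 0 → L_y = 8.864 kip.
ΣF_x = 0: no horizontal applied forces, so L_x = 0.

L_x = 0, L_y = 8.864 kip, R_y = 80.55 kip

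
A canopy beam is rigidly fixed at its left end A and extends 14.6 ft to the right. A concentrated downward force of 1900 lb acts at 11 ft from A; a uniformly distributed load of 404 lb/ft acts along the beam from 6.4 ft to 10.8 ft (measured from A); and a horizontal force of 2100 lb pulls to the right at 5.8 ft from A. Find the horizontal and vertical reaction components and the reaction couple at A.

Resultant of the distributed load: 404 × 4.4 = 1777.6 lb at 8.6 ft from A.
ΣF_x = 0: A_x + 2100 = 0 → A_x = -2100 lb.
ΣF_y = 0: A_y − 1900 − 404·4.4 = 0 → A_y = 3678 lb.
ΣM about A: M_A − 1900·11 − (404·4.4)·8.6 = 0 → M_A = 36190 lb·ft.

A_x = -2100 lb, A_y = 3678 lb, M_A = 36190 lb·ft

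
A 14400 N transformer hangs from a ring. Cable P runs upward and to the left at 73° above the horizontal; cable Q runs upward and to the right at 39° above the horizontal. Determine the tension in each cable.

T_P = 12070 N, T_Q = 4541 N

ΣF_x = 0: −T_P·cos73° + T_Q·cos39° = 0 → T_Q = 0.376212·T_P.
ΣF_y = 0: T_P·sin73° + T_Q·sin39° = 14400.
Substitute: T_P·(0.956305 + 0.376212·0.62932) = 14400 → T_P = 12069.8 ≈ 12070 N.
Then T_Q = 0.376212 × 12069.8 = 4541 N.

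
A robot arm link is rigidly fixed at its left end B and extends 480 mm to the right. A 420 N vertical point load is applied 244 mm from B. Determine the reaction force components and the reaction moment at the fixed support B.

B_x = 0, B_y = 420.0 N, M_B = 102500 N·mm

ΣF_x = 0: B_x = 0.
ΣF_y = 0: B_y − 420 = 0 → B_y = 420.0 N.
ΣM about B: M_B − 420·244 = 0 → M_B = 102500 N·mm.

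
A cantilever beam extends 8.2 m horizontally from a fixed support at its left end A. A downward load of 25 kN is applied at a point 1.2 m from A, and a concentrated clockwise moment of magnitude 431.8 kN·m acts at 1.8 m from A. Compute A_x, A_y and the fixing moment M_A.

A_x = 0, A_y = 25.00 kN, M_A = 461.8 kN·m

ΣF_x = 0: A_x = 0.
ΣF_y = 0: A_y − 25 = 0 → A_y = 25.00 kN.
ΣM about A: M_A − 25·1.2 − 431.8 = 0 → M_A = 461.8 kN·m.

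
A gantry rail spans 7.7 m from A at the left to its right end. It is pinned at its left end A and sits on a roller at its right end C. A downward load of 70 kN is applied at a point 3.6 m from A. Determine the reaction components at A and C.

A_x = 0, A_y = 37.27 kN, C_y = 32.73 kN

ΣM about A: C_y·7.7 − 70·3.6 = 0 → C_y = 252/7.7 = 32.7273 ≈ 32.73 kN.
ΣF_y = 0: A_y + 32.7273 − 70 = 0 → A_y = 37.27 kN.
ΣF_x = 0: no horizontal applied forces, so A_x = 0.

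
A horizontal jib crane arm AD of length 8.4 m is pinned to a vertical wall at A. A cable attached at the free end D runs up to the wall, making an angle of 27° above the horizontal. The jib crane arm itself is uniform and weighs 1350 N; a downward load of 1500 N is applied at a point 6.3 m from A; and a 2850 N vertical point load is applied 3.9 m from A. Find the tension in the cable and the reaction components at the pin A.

T = 6879 N, A_x = 6130 N, A_y = 2577 N

ΣM about A: T·sin27°·8.4 − 1350·4.2 − 1500·6.3 − 2850·3.9 = 0 → T = 26235/(8.4·0.45399) = 6879.48 ≈ 6879 N.
ΣF_x = 0: A_x − T·cos27° = 0 → A_x = 6879.48 × 0.891007 = 6130 N.
ΣF_y = 0: A_y + T·sin27° − 1350 − 1500 − 2850 = 0 → A_y = 5700 − 6879.48 × 0.45399 = 2577 N.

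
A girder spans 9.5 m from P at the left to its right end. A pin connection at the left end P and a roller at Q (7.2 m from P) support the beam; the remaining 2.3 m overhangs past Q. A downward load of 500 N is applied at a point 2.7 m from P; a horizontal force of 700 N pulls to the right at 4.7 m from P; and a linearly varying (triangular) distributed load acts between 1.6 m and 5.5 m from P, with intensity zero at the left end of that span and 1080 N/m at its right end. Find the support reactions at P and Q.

P_x = -700.0 N, P_y = 1190 N, Q_y = 1416 N

Resultant of the triangular load: ½ × 1080 × 3.9 = 2106 N, acting at 4.2 m from P (one-third of the span from the peak).
Taking moments about P: Q_y·7.2 − 500·2.7 − (½·1080·3.9)·4.2 = 0 → Q_y = 10195.2/7.2 = 1416 N.
ΣF_y = 0: P_y + 1416 − 500 − ½·1080·3.9 = 0 → P_y = 1190 N.
ΣF_x = 0: P_x + 700 = 0 → P_x = -700.0 N.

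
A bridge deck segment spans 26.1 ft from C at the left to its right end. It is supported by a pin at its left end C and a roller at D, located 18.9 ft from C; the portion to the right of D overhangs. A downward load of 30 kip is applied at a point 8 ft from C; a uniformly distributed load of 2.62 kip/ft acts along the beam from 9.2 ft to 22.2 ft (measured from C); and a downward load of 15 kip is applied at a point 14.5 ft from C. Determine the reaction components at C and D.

Resultant of the distributed load: 2.62 × 13 = 34.06 kip at 15.7 ft from C.
ΣM about C: D_y·18.9 − 30·8 − (2.62·13)·15.7 − 15·14.5 = 0 → D_y = 992.242/18.9 = 52.4996 ≈ 52.50 kip.
ΣF_y = 0: C_y + 52.4996 − 30 − 2.62·13 − 15 = 0 → C_y = 26.56 kip.
ΣF_x = 0: no horizontal applied forces, so C_x = 0.

C_x = 0, C_y = 26.56 kip, D_y = 52.50 kip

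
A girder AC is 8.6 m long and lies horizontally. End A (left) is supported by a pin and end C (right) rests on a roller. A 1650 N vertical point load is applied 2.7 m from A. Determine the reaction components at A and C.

A_x = 0, A_y = 1132 N, C_y = 518.0 N

Taking moments about A: C_y·8.6 − 1650·2.7 = 0 → C_y = 4455/8.6 = 518.023 ≈ 518.0 N.
ΣF_y = 0: A_y + 518.023 − 1650 = 0 → A_y = 1132 N.
ΣF_x = 0: no horizontal applied forces, so A_x = 0.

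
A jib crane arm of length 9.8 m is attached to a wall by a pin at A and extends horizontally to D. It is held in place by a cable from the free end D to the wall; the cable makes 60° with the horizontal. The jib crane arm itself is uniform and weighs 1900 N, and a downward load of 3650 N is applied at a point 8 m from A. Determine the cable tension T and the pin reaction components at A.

T = 4538 N, A_x = 2269 N, A_y = 1620 N

ΣM about A: T·sin60°·9.8 − 1900·4.9 − 3650·8 = 0 → T = 38510/(9.8·0.866025) = 4537.5 ≈ 4538 N.
ΣF_x = 0: A_x − T·cos60° = 0 → A_x = 4537.5 × 0.5 = 2269 N.
ΣF_y = 0: A_y + T·sin60° − 1900 − 3650 = 0 → A_y = 5550 − 4537.5 × 0.866025 = 1620 N.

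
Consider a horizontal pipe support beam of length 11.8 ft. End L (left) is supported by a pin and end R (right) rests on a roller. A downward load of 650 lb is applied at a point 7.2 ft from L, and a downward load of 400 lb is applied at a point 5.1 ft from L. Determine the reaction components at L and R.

L_x = 0, L_y = 480.5 lb, R_y = 569.5 lb

Moments about L: R_y·11.8 − 650·7.2 − 400·5.1 = 0 → R_y = 6720/11.8 = 569.492 ≈ 569.5 lb.
ΣF_y = 0: L_y + 569.492 − 650 − 400 = 0 → L_y = 480.5 lb.
ΣF_x = 0: no horizontal applied forces, so L_x = 0.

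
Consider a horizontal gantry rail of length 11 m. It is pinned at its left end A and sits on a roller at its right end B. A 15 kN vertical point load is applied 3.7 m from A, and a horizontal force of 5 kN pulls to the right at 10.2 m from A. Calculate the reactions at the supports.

A_x = -5.000 kN, A_y = 9.955 kN, B_y = 5.045 kN

ΣM about A: B_y·11 − 15·3.7 = 0 → B_y = 55.5/11 = 5.04545 ≈ 5.045 kN.
ΣF_y = 0: A_y + 5.04545 − 15 = 0 → A_y = 9.955 kN.
ΣF_x = 0: A_x + 5 = 0 → A_x = -5.000 kN.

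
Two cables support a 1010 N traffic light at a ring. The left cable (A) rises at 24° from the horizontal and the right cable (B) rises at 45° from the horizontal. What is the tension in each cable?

T_A = 765.0 N, T_B = 988.3 N

ΣF_x = 0: −T_A·cos24° + T_B·cos45° = 0 → T_B = 1.29195·T_A.
ΣF_y = 0: T_A·sin24° + T_B·sin45° = 1010.
Substitute: T_A·(0.406737 + 1.29195·0.707107) = 1010 → T_A = 764.987 ≈ 765.0 N.
Then T_B = 1.29195 × 764.987 = 988.3 N.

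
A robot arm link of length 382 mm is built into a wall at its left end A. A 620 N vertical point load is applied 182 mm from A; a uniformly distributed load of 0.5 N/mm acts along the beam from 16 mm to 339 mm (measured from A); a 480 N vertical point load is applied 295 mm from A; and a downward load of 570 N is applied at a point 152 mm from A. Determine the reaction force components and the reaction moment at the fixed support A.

A_x = 0, A_y = 1832 N, M_A = 369700 N·mm

Resultant of the distributed load: 0.5 × 323 = 161.5 N at 177.5 mm from A.
ΣF_x = 0: A_x = 0.
ΣF_y = 0: A_y − 620 − 0.5·323 − 480 − 570 = 0 → A_y = 1832 N.
ΣM about A: M_A − 620·182 − (0.5·323)·177.5 − 480·295 − 570·152 = 0 → M_A = 369700 N·mm.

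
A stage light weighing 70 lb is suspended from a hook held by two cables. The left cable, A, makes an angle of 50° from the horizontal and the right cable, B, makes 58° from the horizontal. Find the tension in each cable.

ΣF_x = 0: −T_A·cos50° + T_B·cos58° = 0 → T_B = 1.21299·T_A.
ΣF_y = 0: T_A·sin50° + T_B·sin58° = 70.
Substitute: T_A·(0.766044 + 1.21299·0.848048) = 70 → T_A = 39.0033 ≈ 39.00 lb.
Then T_B = 1.21299 × 39.0033 = 47.31 lb.

T_A = 39.00 lb, T_B = 47.31 lb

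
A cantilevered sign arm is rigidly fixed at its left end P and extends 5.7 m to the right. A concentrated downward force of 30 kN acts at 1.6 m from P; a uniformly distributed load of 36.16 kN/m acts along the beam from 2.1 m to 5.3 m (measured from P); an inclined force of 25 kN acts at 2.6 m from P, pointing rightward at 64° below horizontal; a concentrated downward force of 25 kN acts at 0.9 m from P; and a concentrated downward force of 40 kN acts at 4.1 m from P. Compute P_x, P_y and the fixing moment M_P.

P_x = -10.96 kN, P_y = 233.2 kN, M_P = 721.1 kN·m

Resultant of the distributed load: 36.16 × 3.2 = 115.712 kN at 3.7 m from P.
ΣF_x = 0: P_x + 25·cos64° = 0 → P_x = -10.96 kN.
ΣF_y = 0: P_y − 30 − 36.16·3.2 − 25·sin64° − 25 − 40 = 0 → P_y = 233.2 kN.
ΣM about P: M_P − 30·1.6 − (36.16·3.2)·3.7 − 25·sin64°·2.6 − 25·0.9 − 40·4.1 = 0 → M_P = 721.1 kN·m.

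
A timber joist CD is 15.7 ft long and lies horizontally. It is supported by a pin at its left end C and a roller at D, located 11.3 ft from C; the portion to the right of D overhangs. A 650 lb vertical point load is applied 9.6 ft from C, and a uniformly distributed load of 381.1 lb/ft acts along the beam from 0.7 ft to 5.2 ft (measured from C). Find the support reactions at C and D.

Resultant of the distributed load: 381.1 × 4.5 = 1714.95 lb at 2.95 ft from C.
Taking moments about C: D_y·11.3 − 650·9.6 − (381.1·4.5)·2.95 = 0 → D_y = 11299.1025/11.3 = 999.921 ≈ 999.9 lb.
ΣF_y = 0: C_y + 999.921 − 650 − 381.1·4.5 = 0 → C_y = 1365 lb.
ΣF_x = 0: no horizontal applied forces, so C_x = 0.

C_x = 0, C_y = 1365 lb, D_y = 999.9 lb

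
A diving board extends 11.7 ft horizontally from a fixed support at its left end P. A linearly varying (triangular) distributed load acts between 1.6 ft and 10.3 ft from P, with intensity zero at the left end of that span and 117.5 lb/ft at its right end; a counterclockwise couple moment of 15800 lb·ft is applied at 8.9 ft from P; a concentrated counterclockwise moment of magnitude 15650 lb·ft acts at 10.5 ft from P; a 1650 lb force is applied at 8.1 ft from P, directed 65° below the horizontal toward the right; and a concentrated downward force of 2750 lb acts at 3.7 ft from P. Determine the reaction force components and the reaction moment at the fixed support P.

Resultant of the triangular load: ½ × 117.5 × 8.7 = 511.125 lb, acting at 7.4 ft from P (one-third of the span from the peak).
ΣF_x = 0: P_x + 1650·cos65° = 0 → P_x = -697.3 lb.
ΣF_y = 0: P_y − ½·117.5·8.7 − 1650·sin65° − 2750 = 0 → P_y = 4757 lb.
ΣM about P: M_P − (½·117.5·8.7)·7.4 + 15800 + 15650 − 1650·sin65°·8.1 − 2750·3.7 = 0 → M_P = -5380 lb·ft.

P_x = -697.3 lb, P_y = 4757 lb, M_P = -5380 lb·ft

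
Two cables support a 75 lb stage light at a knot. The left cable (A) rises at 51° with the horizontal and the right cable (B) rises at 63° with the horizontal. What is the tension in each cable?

T_A = 37.27 lb, T_B = 51.67 lb

ΣF_x = 0: −T_A·cos51° + T_B·cos63° = 0 → T_B = 1.3862·T_A.
ΣF_y = 0: T_A·sin51° + T_B·sin63° = 75.
Substitute: T_A·(0.777146 + 1.3862·0.891007) = 75 → T_A = 37.2715 ≈ 37.27 lb.
Then T_B = 1.3862 × 37.2715 = 51.67 lb.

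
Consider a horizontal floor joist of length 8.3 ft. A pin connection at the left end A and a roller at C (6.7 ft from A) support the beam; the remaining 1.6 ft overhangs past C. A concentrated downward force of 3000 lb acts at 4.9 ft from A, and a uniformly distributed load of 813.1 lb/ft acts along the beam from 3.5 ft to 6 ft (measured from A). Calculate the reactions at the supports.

Resultant of the distributed load: 813.1 × 2.5 = 2032.75 lb at 4.75 ft from A.
ΣM about A: C_y·6.7 − 3000·4.9 − (813.1·2.5)·4.75 = 0 → C_y = 24355.5625/6.7 = 3635.16 ≈ 3635 lb.
ΣF_y = 0: A_y + 3635.16 − 3000 − 813.1·2.5 = 0 → A_y = 1398 lb.
ΣF_x = 0: no horizontal applied forces, so A_x = 0.

A_x = 0, A_y = 1398 lb, C_y = 3635 lb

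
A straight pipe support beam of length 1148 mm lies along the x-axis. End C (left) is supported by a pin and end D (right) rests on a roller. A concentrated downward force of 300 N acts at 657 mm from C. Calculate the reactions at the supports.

Taking moments about C: D_y·1148 − 300·657 = 0 → D_y = 197100/1148 = 171.69 ≈ 171.7 N.
ΣF_y = 0: C_y + 171.69 − 300 = 0 → C_y = 128.3 N.
ΣF_x = 0: no horizontal applied forces, so C_x = 0.

C_x = 0, C_y = 128.3 N, D_y = 171.7 N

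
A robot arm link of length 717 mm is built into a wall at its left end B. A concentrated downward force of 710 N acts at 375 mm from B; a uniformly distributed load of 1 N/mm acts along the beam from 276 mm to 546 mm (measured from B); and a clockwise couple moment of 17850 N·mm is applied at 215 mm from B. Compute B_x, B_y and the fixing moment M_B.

Resultant of the distributed load: 1 × 270 = 270 N at 411 mm from B.
ΣF_x = 0: B_x = 0.
ΣF_y = 0: B_y − 710 − 1·270 = 0 → B_y = 980.0 N.
ΣM about B: M_B − 710·375 − (1·270)·411 − 17850 = 0 → M_B = 395100 N·mm.

B_x = 0, B_y = 980.0 N, M_B = 395100 N·mm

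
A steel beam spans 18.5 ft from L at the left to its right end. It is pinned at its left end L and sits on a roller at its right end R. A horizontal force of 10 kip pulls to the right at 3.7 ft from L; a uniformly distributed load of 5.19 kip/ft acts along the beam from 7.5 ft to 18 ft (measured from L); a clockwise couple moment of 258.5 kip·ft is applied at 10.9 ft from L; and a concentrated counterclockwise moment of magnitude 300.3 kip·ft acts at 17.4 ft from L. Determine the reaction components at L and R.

L_x = -10.00 kip, L_y = 19.20 kip, R_y = 35.30 kip

Resultant of the distributed load: 5.19 × 10.5 = 54.495 kip at 12.75 ft from L.
ΣM about L: R_y·18.5 − (5.19·10.5)·12.75 − 258.5 + 300.3 = 0 → R_y = 653.01125/18.5 = 35.2979 ≈ 35.30 kip.
ΣF_y = 0: L_y + 35.2979 − 5.19·10.5 = 0 → L_y = 19.20 kip.
ΣF_x = 0: L_x + 10 = 0 → L_x = -10.00 kip.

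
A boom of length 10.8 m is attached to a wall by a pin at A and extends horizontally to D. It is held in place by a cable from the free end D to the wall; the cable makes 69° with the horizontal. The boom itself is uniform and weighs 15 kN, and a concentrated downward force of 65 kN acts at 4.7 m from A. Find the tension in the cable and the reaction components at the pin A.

ΣM about A: T·sin69°·10.8 − 15·5.4 − 65·4.7 = 0 → T = 386.5/(10.8·0.93358) = 38.3331 ≈ 38.33 kN.
ΣF_x = 0: A_x − T·cos69° = 0 → A_x = 38.3331 × 0.358368 = 13.74 kN.
ΣF_y = 0: A_y + T·sin69° − 15 − 65 = 0 → A_y = 80 − 38.3331 × 0.93358 = 44.21 kN.

T = 38.33 kN, A_x = 13.74 kN, A_y = 44.21 kN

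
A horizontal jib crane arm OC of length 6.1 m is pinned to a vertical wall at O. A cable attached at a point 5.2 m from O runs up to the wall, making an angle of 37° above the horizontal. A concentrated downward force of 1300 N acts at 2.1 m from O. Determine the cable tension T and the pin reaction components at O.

T = 872.4 N, O_x = 696.7 N, O_y = 775.0 N

ΣM about O: T·sin37°·5.2 − 1300·2.1 = 0 → T = 2730/(5.2·0.601815) = 872.361 ≈ 872.4 N.
ΣF_x = 0: O_x − T·cos37° = 0 → O_x = 872.361 × 0.798636 = 696.7 N.
ΣF_y = 0: O_y + T·sin37° − 1300 = 0 → O_y = 1300 − 872.361 × 0.601815 = 775.0 N.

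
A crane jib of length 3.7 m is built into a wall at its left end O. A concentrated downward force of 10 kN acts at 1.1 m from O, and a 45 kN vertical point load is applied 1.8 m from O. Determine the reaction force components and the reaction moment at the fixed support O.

O_x = 0, O_y = 55.00 kN, M_O = 92.00 kN·m

ΣF_x = 0: O_x = 0.
ΣF_y = 0: O_y − 10 − 45 = 0 → O_y = 55.00 kN.
ΣM about O: M_O − 10·1.1 − 45·1.8 = 0 → M_O = 92.00 kN·m.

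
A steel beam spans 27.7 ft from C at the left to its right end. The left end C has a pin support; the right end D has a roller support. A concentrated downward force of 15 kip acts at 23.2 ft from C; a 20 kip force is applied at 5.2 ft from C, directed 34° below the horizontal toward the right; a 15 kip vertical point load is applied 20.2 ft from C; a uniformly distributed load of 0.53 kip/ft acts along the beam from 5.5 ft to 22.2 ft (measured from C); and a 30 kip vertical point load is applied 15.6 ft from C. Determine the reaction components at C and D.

C_x = -16.58 kip, C_y = 33.11 kip, D_y = 46.92 kip

Resultant of the distributed load: 0.53 × 16.7 = 8.851 kip at 13.85 ft from C.
ΣM about C: D_y·27.7 − 15·23.2 − 20·sin34°·5.2 − 15·20.2 − (0.53·16.7)·13.85 − 30·15.6 = 0 → D_y = 1299.74/27.7 = 46.922 ≈ 46.92 kip.
ΣF_y = 0: C_y + 46.922 − 15 − 20·sin34° − 15 − 0.53·16.7 − 30 = 0 → C_y = 33.11 kip.
ΣF_x = 0: C_x + 20·cos34° = 0 → C_x = -16.58 kip.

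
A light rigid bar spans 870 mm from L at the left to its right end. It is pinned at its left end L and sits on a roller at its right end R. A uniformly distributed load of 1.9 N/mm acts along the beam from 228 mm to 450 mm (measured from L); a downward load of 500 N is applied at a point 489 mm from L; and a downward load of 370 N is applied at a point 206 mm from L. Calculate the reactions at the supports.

L_x = 0, L_y = 758.8 N, R_y = 533.0 N

Resultant of the distributed load: 1.9 × 222 = 421.8 N at 339 mm from L.
Taking moments about L: R_y·870 − (1.9·222)·339 − 500·489 − 370·206 = 0 → R_y = 463710.2/870 = 533.0 N.
ΣF_y = 0: L_y + 533 − 1.9·222 − 500 − 370 = 0 → L_y = 758.8 N.
ΣF_x = 0: no horizontal applied forces, so L_x = 0.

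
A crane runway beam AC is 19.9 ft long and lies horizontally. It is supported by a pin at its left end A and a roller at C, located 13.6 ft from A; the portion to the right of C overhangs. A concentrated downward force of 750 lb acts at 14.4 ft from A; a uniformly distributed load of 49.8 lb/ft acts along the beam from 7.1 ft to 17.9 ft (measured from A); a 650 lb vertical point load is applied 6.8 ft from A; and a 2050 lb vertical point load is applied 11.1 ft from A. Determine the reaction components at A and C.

A_x = 0, A_y = 701.2 lb, C_y = 3287 lb

Resultant of the distributed load: 49.8 × 10.8 = 537.84 lb at 12.5 ft from A.
ΣM about A: C_y·13.6 − 750·14.4 − (49.8·10.8)·12.5 − 650·6.8 − 2050·11.1 = 0 → C_y = 44698/13.6 = 3286.62 ≈ 3287 lb.
ΣF_y = 0: A_y + 3286.62 − 750 − 49.8·10.8 − 650 − 2050 = 0 → A_y = 701.2 lb.
ΣF_x = 0: no horizontal applied forces, so A_x = 0.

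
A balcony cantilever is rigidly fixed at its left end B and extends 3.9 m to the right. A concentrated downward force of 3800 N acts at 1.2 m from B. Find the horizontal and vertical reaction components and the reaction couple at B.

B_x = 0, B_y = 3800 N, M_B = 4560 N·m

ΣF_x = 0: B_x = 0.
ΣF_y = 0: B_y − 3800 = 0 → B_y = 3800 N.
ΣM about B: M_B − 3800·1.2 = 0 → M_B = 4560 N·m.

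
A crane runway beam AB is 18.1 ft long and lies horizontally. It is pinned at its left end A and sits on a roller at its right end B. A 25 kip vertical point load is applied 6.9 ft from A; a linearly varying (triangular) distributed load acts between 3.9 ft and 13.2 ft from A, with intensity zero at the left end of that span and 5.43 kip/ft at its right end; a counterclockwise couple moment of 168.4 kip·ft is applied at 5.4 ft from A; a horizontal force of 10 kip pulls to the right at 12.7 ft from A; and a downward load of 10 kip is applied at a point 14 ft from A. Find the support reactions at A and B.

Resultant of the triangular load: ½ × 5.43 × 9.3 = 25.2495 kip, acting at 10.1 ft from A (one-third of the span from the peak).
Moments about A: B_y·18.1 − 25·6.9 − (½·5.43·9.3)·10.1 + 168.4 − 10·14 = 0 → B_y = 399.11995/18.1 = 22.0508 ≈ 22.05 kip.
ΣF_y = 0: A_y + 22.0508 − 25 − ½·5.43·9.3 − 10 = 0 → A_y = 38.20 kip.
ΣF_x = 0: A_x + 10 = 0 → A_x = -10.00 kip.

A_x = -10.00 kip, A_y = 38.20 kip, B_y = 22.05 kip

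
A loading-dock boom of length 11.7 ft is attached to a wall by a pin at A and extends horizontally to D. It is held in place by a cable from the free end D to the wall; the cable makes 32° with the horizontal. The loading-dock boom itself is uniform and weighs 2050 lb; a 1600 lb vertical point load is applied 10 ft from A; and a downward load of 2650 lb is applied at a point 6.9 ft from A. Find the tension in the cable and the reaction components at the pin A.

T = 7464 lb, A_x = 6330 lb, A_y = 2345 lb

ΣM about A: T·sin32°·11.7 − 2050·5.85 − 1600·10 − 2650·6.9 = 0 → T = 46277.5/(11.7·0.529919) = 7464.05 ≈ 7464 lb.
ΣF_x = 0: A_x − T·cos32° = 0 → A_x = 7464.05 × 0.848048 = 6330 lb.
ΣF_y = 0: A_y + T·sin32° − 2050 − 1600 − 2650 = 0 → A_y = 6300 − 7464.05 × 0.529919 = 2345 lb.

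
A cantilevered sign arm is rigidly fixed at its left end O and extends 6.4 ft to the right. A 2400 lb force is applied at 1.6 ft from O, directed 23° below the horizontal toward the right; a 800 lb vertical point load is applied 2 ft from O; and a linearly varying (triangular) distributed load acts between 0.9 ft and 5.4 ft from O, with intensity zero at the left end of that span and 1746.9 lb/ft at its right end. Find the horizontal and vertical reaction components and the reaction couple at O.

Resultant of the triangular load: ½ × 1746.9 × 4.5 = 3930.525 lb, acting at 3.9 ft from O (one-third of the span from the peak).
ΣF_x = 0: O_x + 2400·cos23° = 0 → O_x = -2209 lb.
ΣF_y = 0: O_y − 2400·sin23° − 800 − ½·1746.9·4.5 = 0 → O_y = 5668 lb.
ΣM about O: M_O − 2400·sin23°·1.6 − 800·2 − (½·1746.9·4.5)·3.9 = 0 → M_O = 18430 lb·ft.

O_x = -2209 lb, O_y = 5668 lb, M_O = 18430 lb·ft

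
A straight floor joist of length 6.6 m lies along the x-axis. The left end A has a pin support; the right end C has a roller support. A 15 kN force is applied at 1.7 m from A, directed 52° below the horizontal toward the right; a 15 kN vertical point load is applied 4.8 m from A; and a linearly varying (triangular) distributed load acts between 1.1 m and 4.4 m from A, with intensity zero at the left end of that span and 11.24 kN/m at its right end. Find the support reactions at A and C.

Resultant of the triangular load: ½ × 11.24 × 3.3 = 18.546 kN, acting at 3.3 m from A (one-third of the span from the peak).
Moments about A: C_y·6.6 − 15·sin52°·1.7 − 15·4.8 − (½·11.24·3.3)·3.3 = 0 → C_y = 153.296/6.6 = 23.2267 ≈ 23.23 kN.
ΣF_y = 0: A_y + 23.2267 − 15·sin52° − 15 − ½·11.24·3.3 = 0 → A_y = 22.14 kN.
ΣF_x = 0: A_x + 15·cos52° = 0 → A_x = -9.235 kN.

A_x = -9.235 kN, A_y = 22.14 kN, C_y = 23.23 kN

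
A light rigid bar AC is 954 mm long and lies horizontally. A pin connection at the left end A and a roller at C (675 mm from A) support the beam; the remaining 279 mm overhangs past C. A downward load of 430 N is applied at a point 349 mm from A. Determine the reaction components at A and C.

Moments about A: C_y·675 − 430·349 = 0 → C_y = 150070/675 = 222.326 ≈ 222.3 N.
ΣF_y = 0: A_y + 222.326 − 430 = 0 → A_y = 207.7 N.
ΣF_x = 0: no horizontal applied forces, so A_x = 0.

A_x = 0, A_y = 207.7 N, C_y = 222.3 N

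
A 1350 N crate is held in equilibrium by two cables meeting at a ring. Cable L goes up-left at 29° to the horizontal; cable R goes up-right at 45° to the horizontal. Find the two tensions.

T_L = 993.1 N, T_R = 1228 N

ΣF_x = 0: −T_L·cos29° + T_R·cos45° = 0 → T_R = 1.2369·T_L.
ΣF_y = 0: T_L·sin29° + T_R·sin45° = 1350.
Substitute: T_L·(0.48481 + 1.2369·0.707107) = 1350 → T_L = 993.063 ≈ 993.1 N.
Then T_R = 1.2369 × 993.063 = 1228 N.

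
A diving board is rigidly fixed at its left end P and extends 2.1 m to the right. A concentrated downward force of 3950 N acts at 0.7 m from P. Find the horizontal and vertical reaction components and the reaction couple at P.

ΣF_x = 0: P_x = 0.
ΣF_y = 0: P_y − 3950 = 0 → P_y = 3950 N.
ΣM about P: M_P − 3950·0.7 = 0 → M_P = 2765 N·m.

P_x = 0, P_y = 3950 N, M_P = 2765 N·m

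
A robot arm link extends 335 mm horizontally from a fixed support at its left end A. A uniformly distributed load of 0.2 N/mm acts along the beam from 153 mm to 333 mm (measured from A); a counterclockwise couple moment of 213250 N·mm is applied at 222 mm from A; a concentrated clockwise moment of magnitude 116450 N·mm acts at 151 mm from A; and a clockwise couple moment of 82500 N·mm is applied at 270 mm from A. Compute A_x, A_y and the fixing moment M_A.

Resultant of the distributed load: 0.2 × 180 = 36 N at 243 mm from A.
ΣF_x = 0: A_x = 0.
ΣF_y = 0: A_y − 0.2·180 = 0 → A_y = 36.00 N.
ΣM about A: M_A − (0.2·180)·243 + 213250 − 116450 − 82500 = 0 → M_A = -5552 N·mm.

A_x = 0, A_y = 36.00 N, M_A = -5552 N·mm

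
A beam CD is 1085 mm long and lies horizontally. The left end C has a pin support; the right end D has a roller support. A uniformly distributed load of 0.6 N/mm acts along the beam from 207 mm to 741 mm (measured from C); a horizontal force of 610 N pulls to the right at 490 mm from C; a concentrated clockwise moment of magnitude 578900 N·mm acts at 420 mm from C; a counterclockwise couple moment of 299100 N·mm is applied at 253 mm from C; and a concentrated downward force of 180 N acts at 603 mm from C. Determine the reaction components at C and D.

Resultant of the distributed load: 0.6 × 534 = 320.4 N at 474 mm from C.
Moments about C: D_y·1085 − (0.6·534)·474 − 578900 + 299100 − 180·603 = 0 → D_y = 540209.6/1085 = 497.889 ≈ 497.9 N.
ΣF_y = 0: C_y + 497.889 − 0.6·534 − 180 = 0 → C_y = 2.511 N.
ΣF_x = 0: C_x + 610 = 0 → C_x = -610.0 N.

C_x = -610.0 N, C_y = 2.511 N, D_y = 497.9 N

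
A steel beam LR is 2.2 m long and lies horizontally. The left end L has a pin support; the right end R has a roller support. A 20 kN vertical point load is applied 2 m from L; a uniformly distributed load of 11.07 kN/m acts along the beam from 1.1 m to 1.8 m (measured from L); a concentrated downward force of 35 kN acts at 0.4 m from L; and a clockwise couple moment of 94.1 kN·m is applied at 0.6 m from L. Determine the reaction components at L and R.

Resultant of the distributed load: 11.07 × 0.7 = 7.749 kN at 1.45 m from L.
ΣM about L: R_y·2.2 − 20·2 − (11.07·0.7)·1.45 − 35·0.4 − 94.1 = 0 → R_y = 159.33605/2.2 = 72.4255 ≈ 72.43 kN.
ΣF_y = 0: L_y + 72.4255 − 20 − 11.07·0.7 − 35 = 0 → L_y = -9.676 kN.
ΣF_x = 0: no horizontal applied forces, so L_x = 0.

L_x = 0, L_y = -9.676 kN, R_y = 72.43 kN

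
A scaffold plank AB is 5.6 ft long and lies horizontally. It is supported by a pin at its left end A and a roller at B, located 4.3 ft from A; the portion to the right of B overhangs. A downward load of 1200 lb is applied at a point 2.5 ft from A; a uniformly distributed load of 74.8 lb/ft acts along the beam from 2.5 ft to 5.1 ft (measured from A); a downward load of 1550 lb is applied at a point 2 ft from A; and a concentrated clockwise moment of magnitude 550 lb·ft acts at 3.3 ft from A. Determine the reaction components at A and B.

Resultant of the distributed load: 74.8 × 2.6 = 194.48 lb at 3.8 ft from A.
ΣM about A: B_y·4.3 − 1200·2.5 − (74.8·2.6)·3.8 − 1550·2 − 550 = 0 → B_y = 7389.024/4.3 = 1718.38 ≈ 1718 lb.
ΣF_y = 0: A_y + 1718.38 − 1200 − 74.8·2.6 − 1550 = 0 → A_y = 1226 lb.
ΣF_x = 0: no horizontal applied forces, so A_x = 0.

A_x = 0, A_y = 1226 lb, B_y = 1718 lb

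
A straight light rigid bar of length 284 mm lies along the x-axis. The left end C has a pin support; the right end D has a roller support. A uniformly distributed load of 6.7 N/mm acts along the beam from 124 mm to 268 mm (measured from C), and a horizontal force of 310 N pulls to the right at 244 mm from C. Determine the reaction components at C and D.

Resultant of the distributed load: 6.7 × 144 = 964.8 N at 196 mm from C.
ΣM about C: D_y·284 − (6.7·144)·196 = 0 → D_y = 189100.8/284 = 665.848 ≈ 665.8 N.
ΣF_y = 0: C_y + 665.848 − 6.7·144 = 0 → C_y = 299.0 N.
ΣF_x = 0: C_x + 310 = 0 → C_x = -310.0 N.

C_x = -310.0 N, C_y = 299.0 N, D_y = 665.8 N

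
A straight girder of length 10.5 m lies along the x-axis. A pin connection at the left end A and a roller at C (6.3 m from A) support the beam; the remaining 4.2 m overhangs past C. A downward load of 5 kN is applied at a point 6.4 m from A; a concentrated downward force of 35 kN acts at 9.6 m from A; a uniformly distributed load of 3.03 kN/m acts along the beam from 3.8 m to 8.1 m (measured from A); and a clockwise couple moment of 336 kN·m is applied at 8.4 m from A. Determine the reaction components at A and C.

Resultant of the distributed load: 3.03 × 4.3 = 13.029 kN at 5.95 m from A.
ΣM about A: C_y·6.3 − 5·6.4 − 35·9.6 − (3.03·4.3)·5.95 − 336 = 0 → C_y = 781.52255/6.3 = 124.051 ≈ 124.1 kN.
ΣF_y = 0: A_y + 124.051 − 5 − 35 − 3.03·4.3 = 0 → A_y = -71.02 kN.
ΣF_x = 0: no horizontal applied forces, so A_x = 0.

A_x = 0, A_y = -71.02 kN, C_y = 124.1 kN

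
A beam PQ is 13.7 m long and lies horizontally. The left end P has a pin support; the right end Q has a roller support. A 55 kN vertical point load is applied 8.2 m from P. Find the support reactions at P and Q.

P_x = 0, P_y = 22.08 kN, Q_y = 32.92 kN

Taking moments about P: Q_y·13.7 − 55·8.2 = 0 → Q_y = 451/13.7 = 32.9197 ≈ 32.92 kN.
ΣF_y = 0: P_y + 32.9197 − 55 = 0 → P_y = 22.08 kN.
ΣF_x = 0: no horizontal applied forces, so P_x = 0.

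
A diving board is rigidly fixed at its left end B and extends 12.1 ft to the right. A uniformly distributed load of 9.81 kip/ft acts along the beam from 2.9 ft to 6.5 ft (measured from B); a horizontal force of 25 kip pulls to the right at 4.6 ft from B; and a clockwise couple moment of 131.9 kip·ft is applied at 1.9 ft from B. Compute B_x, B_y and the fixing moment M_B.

B_x = -25.00 kip, B_y = 35.32 kip, M_B = 297.9 kip·ft

Resultant of the distributed load: 9.81 × 3.6 = 35.316 kip at 4.7 ft from B.
ΣF_x = 0: B_x + 25 = 0 → B_x = -25.00 kip.
ΣF_y = 0: B_y − 9.81·3.6 = 0 → B_y = 35.32 kip.
ΣM about B: M_B − (9.81·3.6)·4.7 − 131.9 = 0 → M_B = 297.9 kip·ft.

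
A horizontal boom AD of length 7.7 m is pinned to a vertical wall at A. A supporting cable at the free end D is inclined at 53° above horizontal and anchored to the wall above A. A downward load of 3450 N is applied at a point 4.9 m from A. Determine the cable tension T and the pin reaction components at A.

T = 2749 N, A_x = 1654 N, A_y = 1255 N

ΣM about A: T·sin53°·7.7 − 3450·4.9 = 0 → T = 16905/(7.7·0.798636) = 2749.01 ≈ 2749 N.
ΣF_x = 0: A_x − T·cos53° = 0 → A_x = 2749.01 × 0.601815 = 1654 N.
ΣF_y = 0: A_y + T·sin53° − 3450 = 0 → A_y = 3450 − 2749.01 × 0.798636 = 1255 N.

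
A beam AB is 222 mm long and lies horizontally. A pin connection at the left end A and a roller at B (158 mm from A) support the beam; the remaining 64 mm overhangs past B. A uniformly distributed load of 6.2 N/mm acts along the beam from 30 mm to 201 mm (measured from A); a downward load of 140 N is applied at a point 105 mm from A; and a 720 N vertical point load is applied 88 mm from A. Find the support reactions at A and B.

Resultant of the distributed load: 6.2 × 171 = 1060.2 N at 115.5 mm from A.
ΣM about A: B_y·158 − (6.2·171)·115.5 − 140·105 − 720·88 = 0 → B_y = 200513.1/158 = 1269.07 ≈ 1269 N.
ΣF_y = 0: A_y + 1269.07 − 6.2·171 − 140 − 720 = 0 → A_y = 651.1 N.
ΣF_x = 0: no horizontal applied forces, so A_x = 0.

A_x = 0, A_y = 651.1 N, B_y = 1269 N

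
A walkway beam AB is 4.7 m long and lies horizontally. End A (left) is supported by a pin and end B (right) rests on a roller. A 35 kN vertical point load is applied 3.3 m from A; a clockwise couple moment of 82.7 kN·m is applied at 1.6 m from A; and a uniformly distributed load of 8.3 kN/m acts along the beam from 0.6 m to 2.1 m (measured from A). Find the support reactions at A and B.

Resultant of the distributed load: 8.3 × 1.5 = 12.45 kN at 1.35 m from A.
Taking moments about A: B_y·4.7 − 35·3.3 − 82.7 − (8.3·1.5)·1.35 = 0 → B_y = 215.0075/4.7 = 45.7463 ≈ 45.75 kN.
ΣF_y = 0: A_y + 45.7463 − 35 − 8.3·1.5 = 0 → A_y = 1.704 kN.
ΣF_x = 0: no horizontal applied forces, so A_x = 0.

A_x = 0, A_y = 1.704 kN, B_y = 45.75 kN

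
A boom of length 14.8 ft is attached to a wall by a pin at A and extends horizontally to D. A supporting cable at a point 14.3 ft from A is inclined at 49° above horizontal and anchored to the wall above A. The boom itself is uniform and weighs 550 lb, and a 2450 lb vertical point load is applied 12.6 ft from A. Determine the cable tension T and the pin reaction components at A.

ΣM about A: T·sin49°·14.3 − 550·7.4 − 2450·12.6 = 0 → T = 34940/(14.3·0.75471) = 3237.48 ≈ 3237 lb.
ΣF_x = 0: A_x − T·cos49° = 0 → A_x = 3237.48 × 0.656059 = 2124 lb.
ΣF_y = 0: A_y + T·sin49° − 550 − 2450 = 0 → A_y = 3000 − 3237.48 × 0.75471 = 556.6 lb.

T = 3237 lb, A_x = 2124 lb, A_y = 556.6 lb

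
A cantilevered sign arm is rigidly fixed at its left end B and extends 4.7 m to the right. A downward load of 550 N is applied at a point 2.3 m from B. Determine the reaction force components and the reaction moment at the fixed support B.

ΣF_x = 0: B_x = 0.
ΣF_y = 0: B_y − 550 = 0 → B_y = 550.0 N.
ΣM about B: M_B − 550·2.3 = 0 → M_B = 1265 N·m.

B_x = 0, B_y = 550.0 N, M_B = 1265 N·m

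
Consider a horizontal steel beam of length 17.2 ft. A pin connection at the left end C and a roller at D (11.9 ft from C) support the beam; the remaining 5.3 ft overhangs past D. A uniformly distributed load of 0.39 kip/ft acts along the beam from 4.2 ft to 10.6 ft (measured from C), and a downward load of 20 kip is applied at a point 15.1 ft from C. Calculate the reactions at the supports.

C_x = 0, C_y = -4.434 kip, D_y = 26.93 kip

Resultant of the distributed load: 0.39 × 6.4 = 2.496 kip at 7.4 ft from C.
Moments about C: D_y·11.9 − (0.39·6.4)·7.4 − 20·15.1 = 0 → D_y = 320.4704/11.9 = 26.9303 ≈ 26.93 kip.
ΣF_y = 0: C_y + 26.9303 − 0.39·6.4 − 20 = 0 → C_y = -4.434 kip.
ΣF_x = 0: no horizontal applied forces, so C_x = 0.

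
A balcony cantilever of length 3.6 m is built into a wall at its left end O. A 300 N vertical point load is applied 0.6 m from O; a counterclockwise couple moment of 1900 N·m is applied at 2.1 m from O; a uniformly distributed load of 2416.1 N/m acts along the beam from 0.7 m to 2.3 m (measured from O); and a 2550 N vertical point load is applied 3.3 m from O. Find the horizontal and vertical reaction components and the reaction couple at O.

O_x = 0, O_y = 6716 N, M_O = 12490 N·m

Resultant of the distributed load: 2416.1 × 1.6 = 3865.76 N at 1.5 m from O.
ΣF_x = 0: O_x = 0.
ΣF_y = 0: O_y − 300 − 2416.1·1.6 − 2550 = 0 → O_y = 6716 N.
ΣM about O: M_O − 300·0.6 + 1900 − (2416.1·1.6)·1.5 − 2550·3.3 = 0 → M_O = 12490 N·m.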